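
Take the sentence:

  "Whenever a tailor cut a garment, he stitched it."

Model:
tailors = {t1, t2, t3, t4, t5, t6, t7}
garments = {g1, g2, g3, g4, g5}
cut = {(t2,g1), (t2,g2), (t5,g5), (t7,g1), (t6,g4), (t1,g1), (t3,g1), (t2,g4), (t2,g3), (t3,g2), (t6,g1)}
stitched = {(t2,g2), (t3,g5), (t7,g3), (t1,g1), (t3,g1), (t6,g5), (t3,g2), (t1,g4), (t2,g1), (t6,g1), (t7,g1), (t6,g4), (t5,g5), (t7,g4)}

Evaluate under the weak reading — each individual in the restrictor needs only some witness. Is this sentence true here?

True

"it" takes "a garment" as antecedent — a donkey pronoun bound across the clause boundary.
Weak reading: every tailor t with some cut-garment has at least one cut-garment g such that stitched(t,g).
Per tailor: t1:✓  t2:✓  t3:✓  t5:✓  t6:✓  t7:✓
Every tailor in the restrictor has a witness.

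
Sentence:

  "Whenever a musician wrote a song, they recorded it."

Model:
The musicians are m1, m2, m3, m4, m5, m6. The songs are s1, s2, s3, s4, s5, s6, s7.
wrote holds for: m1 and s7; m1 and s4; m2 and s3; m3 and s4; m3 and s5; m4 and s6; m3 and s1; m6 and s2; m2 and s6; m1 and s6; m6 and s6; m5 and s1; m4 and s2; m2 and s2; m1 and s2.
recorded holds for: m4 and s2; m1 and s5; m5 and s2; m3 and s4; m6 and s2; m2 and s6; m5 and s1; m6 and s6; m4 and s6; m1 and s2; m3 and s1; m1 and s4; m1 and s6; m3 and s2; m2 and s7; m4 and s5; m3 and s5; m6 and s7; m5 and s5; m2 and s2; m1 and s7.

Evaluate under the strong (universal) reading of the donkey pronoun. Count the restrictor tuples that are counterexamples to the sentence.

"it" takes "a song" as antecedent — a donkey pronoun bound across the clause boundary.
Strong reading: for every (m,s) with wrote(m,s), recorded(m,s).
Restrictor pairs: (m1,s2) ✓  (m1,s4) ✓  (m1,s6) ✓  (m1,s7) ✓  (m2,s2) ✓  (m2,s3) ✗  (m2,s6) ✓  (m3,s1) ✓  (m3,s4) ✓  (m3,s5) ✓  (m4,s2) ✓  (m4,s6) ✓  (m5,s1) ✓  (m6,s2) ✓  (m6,s6) ✓
Counterexamples (restrictor pairs failing the scope): 1.

1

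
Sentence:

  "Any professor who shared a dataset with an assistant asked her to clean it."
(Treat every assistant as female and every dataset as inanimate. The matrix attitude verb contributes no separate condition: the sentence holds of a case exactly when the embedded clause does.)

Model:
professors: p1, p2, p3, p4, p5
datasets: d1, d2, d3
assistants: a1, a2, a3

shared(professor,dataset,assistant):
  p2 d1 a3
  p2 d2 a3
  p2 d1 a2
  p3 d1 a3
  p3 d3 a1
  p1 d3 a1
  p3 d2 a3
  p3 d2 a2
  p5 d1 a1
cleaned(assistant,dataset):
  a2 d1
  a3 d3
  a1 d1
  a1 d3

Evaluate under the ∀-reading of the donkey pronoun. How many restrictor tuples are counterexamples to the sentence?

"her" takes "an assistant" as antecedent and "it" takes "a dataset"; both are donkey pronouns co-varying with the restrictor.
Strong reading: for every (p,d,a) with shared(p,d,a), cleaned(a,d).
Restrictor triples: (p1,d3,a1)→cleaned(a1,d3) ✓  (p2,d1,a2)→cleaned(a2,d1) ✓  (p2,d1,a3)→cleaned(a3,d1) ✗  (p2,d2,a3)→cleaned(a3,d2) ✗  (p3,d1,a3)→cleaned(a3,d1) ✗  (p3,d2,a2)→cleaned(a2,d2) ✗  (p3,d2,a3)→cleaned(a3,d2) ✗  (p3,d3,a1)→cleaned(a1,d3) ✓  (p5,d1,a1)→cleaned(a1,d1) ✓
Counterexamples (restrictor triples failing the scope): 5.

5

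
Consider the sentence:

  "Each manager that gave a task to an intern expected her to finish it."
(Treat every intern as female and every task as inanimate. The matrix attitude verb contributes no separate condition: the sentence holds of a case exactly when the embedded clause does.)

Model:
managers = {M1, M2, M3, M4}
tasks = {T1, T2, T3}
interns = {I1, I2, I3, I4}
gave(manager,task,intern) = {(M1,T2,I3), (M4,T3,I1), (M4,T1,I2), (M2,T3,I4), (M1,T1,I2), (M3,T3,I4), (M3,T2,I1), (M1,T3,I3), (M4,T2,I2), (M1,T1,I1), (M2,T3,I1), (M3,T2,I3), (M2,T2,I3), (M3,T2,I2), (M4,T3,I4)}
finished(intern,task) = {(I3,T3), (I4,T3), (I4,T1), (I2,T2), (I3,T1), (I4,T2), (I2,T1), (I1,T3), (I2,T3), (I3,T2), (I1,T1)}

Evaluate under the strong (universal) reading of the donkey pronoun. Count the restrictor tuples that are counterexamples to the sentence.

"her" takes "an intern" as antecedent and "it" takes "a task"; both are donkey pronouns co-varying with the restrictor.
Strong reading: for every (m,t,i) with gave(m,t,i), finished(i,t).
Restrictor triples: (M1,T1,I1)→finished(I1,T1) ✓  (M1,T1,I2)→finished(I2,T1) ✓  (M1,T2,I3)→finished(I3,T2) ✓  (M1,T3,I3)→finished(I3,T3) ✓  (M2,T2,I3)→finished(I3,T2) ✓  (M2,T3,I1)→finished(I1,T3) ✓  (M2,T3,I4)→finished(I4,T3) ✓  (M3,T2,I1)→finished(I1,T2) ✗  (M3,T2,I2)→finished(I2,T2) ✓  (M3,T2,I3)→finished(I3,T2) ✓  (M3,T3,I4)→finished(I4,T3) ✓  (M4,T1,I2)→finished(I2,T1) ✓  (M4,T2,I2)→finished(I2,T2) ✓  (M4,T3,I1)→finished(I1,T3) ✓  (M4,T3,I4)→finished(I4,T3) ✓
Counterexamples (restrictor triples failing the scope): 1.

1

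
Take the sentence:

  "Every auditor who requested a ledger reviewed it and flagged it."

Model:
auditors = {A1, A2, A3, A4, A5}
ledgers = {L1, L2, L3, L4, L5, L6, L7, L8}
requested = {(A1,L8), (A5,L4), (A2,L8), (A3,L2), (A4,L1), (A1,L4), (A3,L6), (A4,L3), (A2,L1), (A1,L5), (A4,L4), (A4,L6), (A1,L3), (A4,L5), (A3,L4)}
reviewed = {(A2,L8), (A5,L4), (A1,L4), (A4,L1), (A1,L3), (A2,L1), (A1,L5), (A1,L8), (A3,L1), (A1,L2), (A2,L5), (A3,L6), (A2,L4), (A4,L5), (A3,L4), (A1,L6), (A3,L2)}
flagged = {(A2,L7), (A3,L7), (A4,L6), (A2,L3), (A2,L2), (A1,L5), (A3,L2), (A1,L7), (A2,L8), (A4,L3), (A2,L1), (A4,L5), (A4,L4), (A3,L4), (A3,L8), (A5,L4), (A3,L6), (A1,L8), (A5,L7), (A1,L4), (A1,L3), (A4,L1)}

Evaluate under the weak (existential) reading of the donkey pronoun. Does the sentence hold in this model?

"it" takes "a ledger" as antecedent — a donkey pronoun bound across the clause boundary.
Weak reading: every auditor a with some requested-ledger has at least one requested-ledger l such that reviewed(a,l) ∧ flagged(a,l).
Per auditor: A1:✓  A2:✓  A3:✓  A4:✓  A5:✓
Every auditor in the restrictor has a witness.

True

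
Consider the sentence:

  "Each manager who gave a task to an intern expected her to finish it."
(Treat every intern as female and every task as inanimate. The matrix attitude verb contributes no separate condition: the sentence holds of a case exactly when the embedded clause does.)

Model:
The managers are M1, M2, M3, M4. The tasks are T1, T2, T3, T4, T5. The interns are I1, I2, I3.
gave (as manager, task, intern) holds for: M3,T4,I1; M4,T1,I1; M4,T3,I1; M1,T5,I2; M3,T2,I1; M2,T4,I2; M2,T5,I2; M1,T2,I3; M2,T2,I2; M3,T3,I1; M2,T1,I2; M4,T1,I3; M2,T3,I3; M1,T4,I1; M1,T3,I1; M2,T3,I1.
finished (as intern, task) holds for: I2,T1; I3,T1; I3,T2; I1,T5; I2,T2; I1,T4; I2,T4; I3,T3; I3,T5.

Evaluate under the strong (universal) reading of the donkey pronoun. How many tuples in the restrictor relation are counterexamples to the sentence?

8

"her" takes "an intern" as antecedent and "it" takes "a task"; both are donkey pronouns co-varying with the restrictor.
Strong reading: for every (m,t,i) with gave(m,t,i), finished(i,t).
Restrictor triples: (M1,T2,I3)→finished(I3,T2) ✓  (M1,T3,I1)→finished(I1,T3) ✗  (M1,T4,I1)→finished(I1,T4) ✓  (M1,T5,I2)→finished(I2,T5) ✗  (M2,T1,I2)→finished(I2,T1) ✓  (M2,T2,I2)→finished(I2,T2) ✓  (M2,T3,I1)→finished(I1,T3) ✗  (M2,T3,I3)→finished(I3,T3) ✓  (M2,T4,I2)→finished(I2,T4) ✓  (M2,T5,I2)→finished(I2,T5) ✗  (M3,T2,I1)→finished(I1,T2) ✗  (M3,T3,I1)→finished(I1,T3) ✗  (M3,T4,I1)→finished(I1,T4) ✓  (M4,T1,I1)→finished(I1,T1) ✗  (M4,T1,I3)→finished(I3,T1) ✓  (M4,T3,I1)→finished(I1,T3) ✗
Counterexamples (restrictor triples failing the scope): 8.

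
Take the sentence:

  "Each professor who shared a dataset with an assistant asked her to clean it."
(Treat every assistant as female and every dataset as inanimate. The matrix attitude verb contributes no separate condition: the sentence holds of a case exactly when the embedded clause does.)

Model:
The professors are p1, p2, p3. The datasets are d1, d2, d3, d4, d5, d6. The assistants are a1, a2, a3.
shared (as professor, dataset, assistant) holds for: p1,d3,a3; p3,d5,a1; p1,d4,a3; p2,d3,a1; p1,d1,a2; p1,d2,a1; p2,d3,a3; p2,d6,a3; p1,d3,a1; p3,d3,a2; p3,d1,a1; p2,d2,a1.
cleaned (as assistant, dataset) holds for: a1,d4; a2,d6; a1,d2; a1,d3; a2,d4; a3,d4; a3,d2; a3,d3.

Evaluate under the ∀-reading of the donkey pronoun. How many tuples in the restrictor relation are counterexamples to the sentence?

5

"her" takes "an assistant" as antecedent and "it" takes "a dataset"; both are donkey pronouns co-varying with the restrictor.
Strong reading: for every (p,d,a) with shared(p,d,a), cleaned(a,d).
Restrictor triples: (p1,d1,a2)→cleaned(a2,d1) ✗  (p1,d2,a1)→cleaned(a1,d2) ✓  (p1,d3,a1)→cleaned(a1,d3) ✓  (p1,d3,a3)→cleaned(a3,d3) ✓  (p1,d4,a3)→cleaned(a3,d4) ✓  (p2,d2,a1)→cleaned(a1,d2) ✓  (p2,d3,a1)→cleaned(a1,d3) ✓  (p2,d3,a3)→cleaned(a3,d3) ✓  (p2,d6,a3)→cleaned(a3,d6) ✗  (p3,d1,a1)→cleaned(a1,d1) ✗  (p3,d3,a2)→cleaned(a2,d3) ✗  (p3,d5,a1)→cleaned(a1,d5) ✗
Counterexamples (restrictor triples failing the scope): 5.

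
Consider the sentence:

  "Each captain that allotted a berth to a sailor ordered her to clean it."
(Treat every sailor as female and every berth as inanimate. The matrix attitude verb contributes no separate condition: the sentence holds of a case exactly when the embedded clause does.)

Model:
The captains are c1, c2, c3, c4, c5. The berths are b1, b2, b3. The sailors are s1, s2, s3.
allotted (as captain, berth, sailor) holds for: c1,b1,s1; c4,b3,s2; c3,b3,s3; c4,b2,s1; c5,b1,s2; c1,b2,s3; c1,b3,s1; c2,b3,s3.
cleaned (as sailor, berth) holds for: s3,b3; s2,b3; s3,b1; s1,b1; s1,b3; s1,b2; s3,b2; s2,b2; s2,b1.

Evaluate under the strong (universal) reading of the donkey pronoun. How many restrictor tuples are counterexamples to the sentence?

0

"her" takes "a sailor" as antecedent and "it" takes "a berth"; both are donkey pronouns co-varying with the restrictor.
Strong reading: for every (c,b,s) with allotted(c,b,s), cleaned(s,b).
Restrictor triples: (c1,b1,s1)→cleaned(s1,b1) ✓  (c1,b2,s3)→cleaned(s3,b2) ✓  (c1,b3,s1)→cleaned(s1,b3) ✓  (c2,b3,s3)→cleaned(s3,b3) ✓  (c3,b3,s3)→cleaned(s3,b3) ✓  (c4,b2,s1)→cleaned(s1,b2) ✓  (c4,b3,s2)→cleaned(s2,b3) ✓  (c5,b1,s2)→cleaned(s2,b1) ✓
Counterexamples (restrictor triples failing the scope): 0.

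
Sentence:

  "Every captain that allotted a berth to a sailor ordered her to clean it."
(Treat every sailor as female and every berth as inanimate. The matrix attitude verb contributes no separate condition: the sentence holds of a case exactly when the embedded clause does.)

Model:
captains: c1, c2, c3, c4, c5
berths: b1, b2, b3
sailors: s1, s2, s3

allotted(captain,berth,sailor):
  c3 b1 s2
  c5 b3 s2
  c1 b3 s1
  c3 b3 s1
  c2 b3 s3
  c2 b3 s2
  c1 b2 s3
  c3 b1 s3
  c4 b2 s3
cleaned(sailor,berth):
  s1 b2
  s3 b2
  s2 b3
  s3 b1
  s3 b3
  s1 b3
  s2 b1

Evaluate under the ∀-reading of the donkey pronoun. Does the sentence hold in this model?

True

"her" takes "a sailor" as antecedent and "it" takes "a berth"; both are donkey pronouns co-varying with the restrictor.
Strong reading: for every (c,b,s) with allotted(c,b,s), cleaned(s,b).
Restrictor triples: (c1,b2,s3)→cleaned(s3,b2) ✓  (c1,b3,s1)→cleaned(s1,b3) ✓  (c2,b3,s2)→cleaned(s2,b3) ✓  (c2,b3,s3)→cleaned(s3,b3) ✓  (c3,b1,s2)→cleaned(s2,b1) ✓  (c3,b1,s3)→cleaned(s3,b1) ✓  (c3,b3,s1)→cleaned(s1,b3) ✓  (c4,b2,s3)→cleaned(s3,b2) ✓  (c5,b3,s2)→cleaned(s2,b3) ✓
Every restrictor triple satisfies the scope.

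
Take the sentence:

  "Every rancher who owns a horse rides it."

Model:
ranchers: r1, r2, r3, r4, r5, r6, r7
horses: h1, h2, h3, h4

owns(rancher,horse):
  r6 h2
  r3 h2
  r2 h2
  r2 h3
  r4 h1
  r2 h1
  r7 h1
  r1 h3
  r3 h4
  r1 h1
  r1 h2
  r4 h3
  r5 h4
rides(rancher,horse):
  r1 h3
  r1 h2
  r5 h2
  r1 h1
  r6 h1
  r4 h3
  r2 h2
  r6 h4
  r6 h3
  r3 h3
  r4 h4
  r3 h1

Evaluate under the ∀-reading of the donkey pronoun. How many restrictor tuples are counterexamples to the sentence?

8

"it" takes "a horse" as antecedent — a donkey pronoun bound across the clause boundary.
Strong reading: for every (r,h) with owns(r,h), rides(r,h).
Restrictor pairs: (r1,h1) ✓  (r1,h2) ✓  (r1,h3) ✓  (r2,h1) ✗  (r2,h2) ✓  (r2,h3) ✗  (r3,h2) ✗  (r3,h4) ✗  (r4,h1) ✗  (r4,h3) ✓  (r5,h4) ✗  (r6,h2) ✗  (r7,h1) ✗
Counterexamples (restrictor pairs failing the scope): 8.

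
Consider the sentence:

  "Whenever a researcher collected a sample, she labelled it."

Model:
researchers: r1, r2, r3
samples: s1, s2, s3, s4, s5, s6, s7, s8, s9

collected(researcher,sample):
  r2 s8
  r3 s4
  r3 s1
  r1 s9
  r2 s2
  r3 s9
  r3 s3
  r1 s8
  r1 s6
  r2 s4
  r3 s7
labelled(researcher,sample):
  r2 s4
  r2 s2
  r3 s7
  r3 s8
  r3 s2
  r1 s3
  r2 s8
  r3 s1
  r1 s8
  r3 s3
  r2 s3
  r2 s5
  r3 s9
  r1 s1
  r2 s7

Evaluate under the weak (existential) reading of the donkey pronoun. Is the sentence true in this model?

True

"it" takes "a sample" as antecedent — a donkey pronoun bound across the clause boundary.
Weak reading: every researcher r with some collected-sample has at least one collected-sample s such that labelled(r,s).
Per researcher: r1:✓  r2:✓  r3:✓
Every researcher in the restrictor has a witness.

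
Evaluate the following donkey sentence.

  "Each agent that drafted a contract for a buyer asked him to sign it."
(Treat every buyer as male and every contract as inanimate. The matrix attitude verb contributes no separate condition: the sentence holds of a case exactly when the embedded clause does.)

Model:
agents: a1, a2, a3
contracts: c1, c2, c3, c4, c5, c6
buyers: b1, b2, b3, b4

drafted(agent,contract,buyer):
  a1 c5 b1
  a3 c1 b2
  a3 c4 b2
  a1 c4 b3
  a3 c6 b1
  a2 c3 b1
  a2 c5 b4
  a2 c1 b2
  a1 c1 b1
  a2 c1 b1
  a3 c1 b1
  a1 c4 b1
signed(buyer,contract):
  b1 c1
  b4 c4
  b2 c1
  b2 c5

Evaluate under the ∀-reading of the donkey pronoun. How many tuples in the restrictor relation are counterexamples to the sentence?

"him" takes "a buyer" as antecedent and "it" takes "a contract"; both are donkey pronouns co-varying with the restrictor.
Strong reading: for every (a,c,b) with drafted(a,c,b), signed(b,c).
Restrictor triples: (a1,c1,b1)→signed(b1,c1) ✓  (a1,c4,b1)→signed(b1,c4) ✗  (a1,c4,b3)→signed(b3,c4) ✗  (a1,c5,b1)→signed(b1,c5) ✗  (a2,c1,b1)→signed(b1,c1) ✓  (a2,c1,b2)→signed(b2,c1) ✓  (a2,c3,b1)→signed(b1,c3) ✗  (a2,c5,b4)→signed(b4,c5) ✗  (a3,c1,b1)→signed(b1,c1) ✓  (a3,c1,b2)→signed(b2,c1) ✓  (a3,c4,b2)→signed(b2,c4) ✗  (a3,c6,b1)→signed(b1,c6) ✗
Counterexamples (restrictor triples failing the scope): 7.

7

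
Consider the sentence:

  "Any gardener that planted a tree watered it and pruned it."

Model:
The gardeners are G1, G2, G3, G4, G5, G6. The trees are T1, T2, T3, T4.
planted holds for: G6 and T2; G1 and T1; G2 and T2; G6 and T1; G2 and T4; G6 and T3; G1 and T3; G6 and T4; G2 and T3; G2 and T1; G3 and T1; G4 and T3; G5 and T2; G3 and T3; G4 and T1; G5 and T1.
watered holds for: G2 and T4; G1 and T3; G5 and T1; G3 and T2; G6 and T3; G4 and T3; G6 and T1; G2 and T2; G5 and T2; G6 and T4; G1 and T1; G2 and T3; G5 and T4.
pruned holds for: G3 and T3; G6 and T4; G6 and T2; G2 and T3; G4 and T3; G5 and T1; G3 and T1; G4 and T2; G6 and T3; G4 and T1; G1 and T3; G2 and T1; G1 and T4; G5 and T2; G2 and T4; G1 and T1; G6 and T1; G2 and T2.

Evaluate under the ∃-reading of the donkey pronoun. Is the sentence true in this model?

False

"it" takes "a tree" as antecedent — a donkey pronoun bound across the clause boundary.
Weak reading: every gardener g with some planted-tree has at least one planted-tree t such that watered(g,t) ∧ pruned(g,t).
Per gardener: G1:✓  G2:✓  G3:✗  G4:✓  G5:✓  G6:✓
G3 has no witness among its planted-trees.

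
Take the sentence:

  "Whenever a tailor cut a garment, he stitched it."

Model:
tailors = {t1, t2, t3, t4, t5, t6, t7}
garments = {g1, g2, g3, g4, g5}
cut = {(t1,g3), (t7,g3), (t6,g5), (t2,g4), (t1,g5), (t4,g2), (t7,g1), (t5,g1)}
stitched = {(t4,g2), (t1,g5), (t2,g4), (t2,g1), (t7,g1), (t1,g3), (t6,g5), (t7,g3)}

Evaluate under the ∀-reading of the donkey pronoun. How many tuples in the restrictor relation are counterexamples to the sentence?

1

"it" takes "a garment" as antecedent — a donkey pronoun bound across the clause boundary.
Strong reading: for every (t,g) with cut(t,g), stitched(t,g).
Restrictor pairs: (t1,g3) ✓  (t1,g5) ✓  (t2,g4) ✓  (t4,g2) ✓  (t5,g1) ✗  (t6,g5) ✓  (t7,g1) ✓  (t7,g3) ✓
Counterexamples (restrictor pairs failing the scope): 1.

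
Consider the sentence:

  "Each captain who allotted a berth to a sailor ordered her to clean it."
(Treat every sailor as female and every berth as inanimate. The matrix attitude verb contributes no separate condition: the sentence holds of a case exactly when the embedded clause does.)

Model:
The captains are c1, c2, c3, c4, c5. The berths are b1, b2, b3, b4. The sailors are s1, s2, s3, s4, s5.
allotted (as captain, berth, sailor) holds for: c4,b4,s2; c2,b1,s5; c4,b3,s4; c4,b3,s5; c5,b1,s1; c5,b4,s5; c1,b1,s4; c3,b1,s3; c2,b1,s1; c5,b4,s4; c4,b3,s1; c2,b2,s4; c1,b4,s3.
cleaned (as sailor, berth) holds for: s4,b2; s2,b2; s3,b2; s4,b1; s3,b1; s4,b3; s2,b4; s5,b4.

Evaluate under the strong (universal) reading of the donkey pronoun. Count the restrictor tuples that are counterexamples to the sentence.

"her" takes "a sailor" as antecedent and "it" takes "a berth"; both are donkey pronouns co-varying with the restrictor.
Strong reading: for every (c,b,s) with allotted(c,b,s), cleaned(s,b).
Restrictor triples: (c1,b1,s4)→cleaned(s4,b1) ✓  (c1,b4,s3)→cleaned(s3,b4) ✗  (c2,b1,s1)→cleaned(s1,b1) ✗  (c2,b1,s5)→cleaned(s5,b1) ✗  (c2,b2,s4)→cleaned(s4,b2) ✓  (c3,b1,s3)→cleaned(s3,b1) ✓  (c4,b3,s1)→cleaned(s1,b3) ✗  (c4,b3,s4)→cleaned(s4,b3) ✓  (c4,b3,s5)→cleaned(s5,b3) ✗  (c4,b4,s2)→cleaned(s2,b4) ✓  (c5,b1,s1)→cleaned(s1,b1) ✗  (c5,b4,s4)→cleaned(s4,b4) ✗  (c5,b4,s5)→cleaned(s5,b4) ✓
Counterexamples (restrictor triples failing the scope): 7.

7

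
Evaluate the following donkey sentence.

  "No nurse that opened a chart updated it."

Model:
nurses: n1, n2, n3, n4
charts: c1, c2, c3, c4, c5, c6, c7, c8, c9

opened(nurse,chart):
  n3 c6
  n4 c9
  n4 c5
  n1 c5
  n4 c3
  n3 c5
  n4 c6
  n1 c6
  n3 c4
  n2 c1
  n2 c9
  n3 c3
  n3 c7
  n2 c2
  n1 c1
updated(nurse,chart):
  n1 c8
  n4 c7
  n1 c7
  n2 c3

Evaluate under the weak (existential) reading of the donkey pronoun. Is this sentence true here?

True

"it" takes "a chart" as antecedent — a donkey pronoun bound across the clause boundary.
Truth condition: for no (n,c) with opened(n,c) does updated(n,c) hold.
Restrictor pairs — does the scope hold? (n1,c1):fails  (n1,c5):fails  (n1,c6):fails  (n2,c1):fails  (n2,c2):fails  (n2,c9):fails  (n3,c3):fails  (n3,c4):fails  (n3,c5):fails  (n3,c6):fails  (n3,c7):fails  (n4,c3):fails  (n4,c5):fails  (n4,c6):fails  (n4,c9):fails
Scope holds for no restrictor pair, so the sentence is true.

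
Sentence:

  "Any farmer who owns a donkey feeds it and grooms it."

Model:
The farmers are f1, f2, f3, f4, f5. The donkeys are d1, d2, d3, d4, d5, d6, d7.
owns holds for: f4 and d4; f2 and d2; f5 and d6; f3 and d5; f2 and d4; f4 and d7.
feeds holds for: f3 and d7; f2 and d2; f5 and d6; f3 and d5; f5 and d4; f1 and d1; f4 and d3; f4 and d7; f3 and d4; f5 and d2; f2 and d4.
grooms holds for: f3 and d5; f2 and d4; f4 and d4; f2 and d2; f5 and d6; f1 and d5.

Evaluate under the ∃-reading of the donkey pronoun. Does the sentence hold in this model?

"it" takes "a donkey" as antecedent — a donkey pronoun bound across the clause boundary.
Weak reading: every farmer f with some owns-donkey has at least one owns-donkey d such that feeds(f,d) ∧ grooms(f,d).
Per farmer: f2:✓  f3:✓  f4:✗  f5:✓
f4 has no witness among its owns-donkeys.

False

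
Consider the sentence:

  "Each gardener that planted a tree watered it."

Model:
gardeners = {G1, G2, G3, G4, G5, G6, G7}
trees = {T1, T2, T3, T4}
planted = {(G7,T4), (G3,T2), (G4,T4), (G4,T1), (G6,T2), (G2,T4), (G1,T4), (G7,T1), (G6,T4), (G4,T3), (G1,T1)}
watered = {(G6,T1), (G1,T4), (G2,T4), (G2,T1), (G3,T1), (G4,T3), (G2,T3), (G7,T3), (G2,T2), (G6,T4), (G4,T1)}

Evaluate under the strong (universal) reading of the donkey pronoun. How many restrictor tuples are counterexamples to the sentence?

"it" takes "a tree" as antecedent — a donkey pronoun bound across the clause boundary.
Strong reading: for every (g,t) with planted(g,t), watered(g,t).
Restrictor pairs: (G1,T1) ✗  (G1,T4) ✓  (G2,T4) ✓  (G3,T2) ✗  (G4,T1) ✓  (G4,T3) ✓  (G4,T4) ✗  (G6,T2) ✗  (G6,T4) ✓  (G7,T1) ✗  (G7,T4) ✗
Counterexamples (restrictor pairs failing the scope): 6.

6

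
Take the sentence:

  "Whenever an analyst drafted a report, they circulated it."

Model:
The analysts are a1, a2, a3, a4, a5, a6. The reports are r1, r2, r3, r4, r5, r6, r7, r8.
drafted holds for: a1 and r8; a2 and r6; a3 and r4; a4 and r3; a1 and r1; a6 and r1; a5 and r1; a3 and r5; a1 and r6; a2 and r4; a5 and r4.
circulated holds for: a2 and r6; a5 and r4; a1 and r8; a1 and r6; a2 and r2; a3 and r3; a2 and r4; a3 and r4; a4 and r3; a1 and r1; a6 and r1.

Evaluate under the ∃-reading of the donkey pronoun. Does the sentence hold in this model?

"it" takes "a report" as antecedent — a donkey pronoun bound across the clause boundary.
Weak reading: every analyst a with some drafted-report has at least one drafted-report r such that circulated(a,r).
Per analyst: a1:✓  a2:✓  a3:✓  a4:✓  a5:✓  a6:✓
Every analyst in the restrictor has a witness.

True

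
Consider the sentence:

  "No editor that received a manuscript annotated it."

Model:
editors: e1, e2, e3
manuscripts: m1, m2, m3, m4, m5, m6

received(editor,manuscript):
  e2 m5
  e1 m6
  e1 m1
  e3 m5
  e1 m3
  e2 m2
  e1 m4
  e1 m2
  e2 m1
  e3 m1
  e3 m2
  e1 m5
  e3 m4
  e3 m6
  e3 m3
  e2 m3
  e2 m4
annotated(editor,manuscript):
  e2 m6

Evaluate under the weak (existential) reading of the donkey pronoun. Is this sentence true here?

"it" takes "a manuscript" as antecedent — a donkey pronoun bound across the clause boundary.
Truth condition: for no (e,m) with received(e,m) does annotated(e,m) hold.
Restrictor pairs — does the scope hold? (e1,m1):fails  (e1,m2):fails  (e1,m3):fails  (e1,m4):fails  (e1,m5):fails  (e1,m6):fails  (e2,m1):fails  (e2,m2):fails  (e2,m3):fails  (e2,m4):fails  (e2,m5):fails  (e3,m1):fails  (e3,m2):fails  (e3,m3):fails  (e3,m4):fails  (e3,m5):fails  (e3,m6):fails
Scope holds for no restrictor pair, so the sentence is true.

True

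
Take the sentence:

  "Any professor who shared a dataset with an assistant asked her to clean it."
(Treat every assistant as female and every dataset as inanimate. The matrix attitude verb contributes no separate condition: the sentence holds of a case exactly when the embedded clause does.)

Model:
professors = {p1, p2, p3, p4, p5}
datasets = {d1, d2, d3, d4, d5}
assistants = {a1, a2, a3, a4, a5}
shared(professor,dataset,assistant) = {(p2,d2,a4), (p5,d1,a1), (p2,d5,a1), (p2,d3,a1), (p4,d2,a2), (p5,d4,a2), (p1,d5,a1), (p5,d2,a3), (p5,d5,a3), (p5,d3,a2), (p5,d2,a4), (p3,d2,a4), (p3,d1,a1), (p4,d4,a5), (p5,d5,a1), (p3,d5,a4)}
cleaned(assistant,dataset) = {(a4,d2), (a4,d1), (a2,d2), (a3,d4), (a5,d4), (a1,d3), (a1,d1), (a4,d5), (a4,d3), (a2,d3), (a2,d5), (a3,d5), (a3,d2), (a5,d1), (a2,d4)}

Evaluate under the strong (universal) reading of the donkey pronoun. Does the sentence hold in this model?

False

"her" takes "an assistant" as antecedent and "it" takes "a dataset"; both are donkey pronouns co-varying with the restrictor.
Strong reading: for every (p,d,a) with shared(p,d,a), cleaned(a,d).
Restrictor triples: (p1,d5,a1)→cleaned(a1,d5) ✗  (p2,d2,a4)→cleaned(a4,d2) ✓  (p2,d3,a1)→cleaned(a1,d3) ✓  (p2,d5,a1)→cleaned(a1,d5) ✗  (p3,d1,a1)→cleaned(a1,d1) ✓  (p3,d2,a4)→cleaned(a4,d2) ✓  (p3,d5,a4)→cleaned(a4,d5) ✓  (p4,d2,a2)→cleaned(a2,d2) ✓  (p4,d4,a5)→cleaned(a5,d4) ✓  (p5,d1,a1)→cleaned(a1,d1) ✓  (p5,d2,a3)→cleaned(a3,d2) ✓  (p5,d2,a4)→cleaned(a4,d2) ✓  (p5,d3,a2)→cleaned(a2,d3) ✓  (p5,d4,a2)→cleaned(a2,d4) ✓  (p5,d5,a1)→cleaned(a1,d5) ✗  (p5,d5,a3)→cleaned(a3,d5) ✓
Counterexample: (p1,d5,a1) — cleaned(a1,d5) does not hold.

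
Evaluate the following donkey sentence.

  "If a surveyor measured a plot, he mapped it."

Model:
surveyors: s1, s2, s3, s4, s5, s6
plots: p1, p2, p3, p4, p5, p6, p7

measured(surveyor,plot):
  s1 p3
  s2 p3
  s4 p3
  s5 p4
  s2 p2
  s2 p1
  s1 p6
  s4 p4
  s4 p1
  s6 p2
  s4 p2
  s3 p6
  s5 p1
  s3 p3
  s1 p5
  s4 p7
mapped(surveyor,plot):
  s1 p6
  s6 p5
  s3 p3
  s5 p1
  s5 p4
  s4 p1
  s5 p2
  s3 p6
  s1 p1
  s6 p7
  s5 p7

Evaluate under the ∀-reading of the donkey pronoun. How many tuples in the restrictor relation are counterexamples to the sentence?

"it" takes "a plot" as antecedent — a donkey pronoun bound across the clause boundary.
Strong reading: for every (s,p) with measured(s,p), mapped(s,p).
Restrictor pairs: (s1,p3) ✗  (s1,p5) ✗  (s1,p6) ✓  (s2,p1) ✗  (s2,p2) ✗  (s2,p3) ✗  (s3,p3) ✓  (s3,p6) ✓  (s4,p1) ✓  (s4,p2) ✗  (s4,p3) ✗  (s4,p4) ✗  (s4,p7) ✗  (s5,p1) ✓  (s5,p4) ✓  (s6,p2) ✗
Counterexamples (restrictor pairs failing the scope): 10.

10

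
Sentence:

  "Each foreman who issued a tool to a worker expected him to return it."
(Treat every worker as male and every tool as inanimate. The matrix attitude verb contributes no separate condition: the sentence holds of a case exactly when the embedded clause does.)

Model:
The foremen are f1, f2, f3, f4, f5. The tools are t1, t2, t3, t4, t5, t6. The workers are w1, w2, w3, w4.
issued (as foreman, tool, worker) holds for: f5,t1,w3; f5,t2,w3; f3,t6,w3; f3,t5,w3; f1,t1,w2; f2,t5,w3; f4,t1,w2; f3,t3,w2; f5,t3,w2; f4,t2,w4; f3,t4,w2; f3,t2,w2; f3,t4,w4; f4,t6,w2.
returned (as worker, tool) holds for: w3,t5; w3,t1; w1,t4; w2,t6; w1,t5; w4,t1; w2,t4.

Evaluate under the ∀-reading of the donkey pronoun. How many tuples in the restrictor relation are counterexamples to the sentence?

"him" takes "a worker" as antecedent and "it" takes "a tool"; both are donkey pronouns co-varying with the restrictor.
Strong reading: for every (f,t,w) with issued(f,t,w), returned(w,t).
Restrictor triples: (f1,t1,w2)→returned(w2,t1) ✗  (f2,t5,w3)→returned(w3,t5) ✓  (f3,t2,w2)→returned(w2,t2) ✗  (f3,t3,w2)→returned(w2,t3) ✗  (f3,t4,w2)→returned(w2,t4) ✓  (f3,t4,w4)→returned(w4,t4) ✗  (f3,t5,w3)→returned(w3,t5) ✓  (f3,t6,w3)→returned(w3,t6) ✗  (f4,t1,w2)→returned(w2,t1) ✗  (f4,t2,w4)→returned(w4,t2) ✗  (f4,t6,w2)→returned(w2,t6) ✓  (f5,t1,w3)→returned(w3,t1) ✓  (f5,t2,w3)→returned(w3,t2) ✗  (f5,t3,w2)→returned(w2,t3) ✗
Counterexamples (restrictor triples failing the scope): 9.

9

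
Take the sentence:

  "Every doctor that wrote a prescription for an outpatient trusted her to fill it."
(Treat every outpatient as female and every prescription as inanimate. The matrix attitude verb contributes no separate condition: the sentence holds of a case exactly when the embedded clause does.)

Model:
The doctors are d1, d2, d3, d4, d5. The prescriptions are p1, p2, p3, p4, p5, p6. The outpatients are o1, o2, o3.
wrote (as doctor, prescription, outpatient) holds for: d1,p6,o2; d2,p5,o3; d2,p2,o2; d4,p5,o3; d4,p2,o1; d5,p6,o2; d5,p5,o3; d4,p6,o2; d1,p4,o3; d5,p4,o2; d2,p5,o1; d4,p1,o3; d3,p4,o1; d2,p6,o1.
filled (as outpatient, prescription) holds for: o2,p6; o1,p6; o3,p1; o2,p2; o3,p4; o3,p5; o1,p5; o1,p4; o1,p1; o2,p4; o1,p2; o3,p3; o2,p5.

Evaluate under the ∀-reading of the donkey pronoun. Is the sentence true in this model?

True

"her" takes "an outpatient" as antecedent and "it" takes "a prescription"; both are donkey pronouns co-varying with the restrictor.
Strong reading: for every (d,p,o) with wrote(d,p,o), filled(o,p).
Restrictor triples: (d1,p4,o3)→filled(o3,p4) ✓  (d1,p6,o2)→filled(o2,p6) ✓  (d2,p2,o2)→filled(o2,p2) ✓  (d2,p5,o1)→filled(o1,p5) ✓  (d2,p5,o3)→filled(o3,p5) ✓  (d2,p6,o1)→filled(o1,p6) ✓  (d3,p4,o1)→filled(o1,p4) ✓  (d4,p1,o3)→filled(o3,p1) ✓  (d4,p2,o1)→filled(o1,p2) ✓  (d4,p5,o3)→filled(o3,p5) ✓  (d4,p6,o2)→filled(o2,p6) ✓  (d5,p4,o2)→filled(o2,p4) ✓  (d5,p5,o3)→filled(o3,p5) ✓  (d5,p6,o2)→filled(o2,p6) ✓
Every restrictor triple satisfies the scope.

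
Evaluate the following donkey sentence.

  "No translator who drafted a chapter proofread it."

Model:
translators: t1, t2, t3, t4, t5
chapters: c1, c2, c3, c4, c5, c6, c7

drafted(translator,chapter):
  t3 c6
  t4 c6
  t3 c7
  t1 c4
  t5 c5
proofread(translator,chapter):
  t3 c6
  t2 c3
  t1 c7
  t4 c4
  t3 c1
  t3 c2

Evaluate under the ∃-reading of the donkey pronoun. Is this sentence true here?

"it" takes "a chapter" as antecedent — a donkey pronoun bound across the clause boundary.
Truth condition: for no (t,c) with drafted(t,c) does proofread(t,c) hold.
Restrictor pairs — does the scope hold? (t1,c4):fails  (t3,c6):holds  (t3,c7):fails  (t4,c6):fails  (t5,c5):fails
Scope holds for 1 pair(s), so the sentence is false.

False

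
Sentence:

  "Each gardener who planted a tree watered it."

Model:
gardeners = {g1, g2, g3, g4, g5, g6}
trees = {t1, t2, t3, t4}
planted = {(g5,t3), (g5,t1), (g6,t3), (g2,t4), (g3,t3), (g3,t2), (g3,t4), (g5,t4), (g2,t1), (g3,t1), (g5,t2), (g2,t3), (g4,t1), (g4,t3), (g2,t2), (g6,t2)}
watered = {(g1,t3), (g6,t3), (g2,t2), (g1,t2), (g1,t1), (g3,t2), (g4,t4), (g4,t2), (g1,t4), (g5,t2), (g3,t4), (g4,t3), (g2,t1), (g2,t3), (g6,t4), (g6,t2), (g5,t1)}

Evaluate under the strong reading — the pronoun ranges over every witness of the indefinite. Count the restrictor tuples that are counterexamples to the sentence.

"it" takes "a tree" as antecedent — a donkey pronoun bound across the clause boundary.
Strong reading: for every (g,t) with planted(g,t), watered(g,t).
Restrictor pairs: (g2,t1) ✓  (g2,t2) ✓  (g2,t3) ✓  (g2,t4) ✗  (g3,t1) ✗  (g3,t2) ✓  (g3,t3) ✗  (g3,t4) ✓  (g4,t1) ✗  (g4,t3) ✓  (g5,t1) ✓  (g5,t2) ✓  (g5,t3) ✗  (g5,t4) ✗  (g6,t2) ✓  (g6,t3) ✓
Counterexamples (restrictor pairs failing the scope): 6.

6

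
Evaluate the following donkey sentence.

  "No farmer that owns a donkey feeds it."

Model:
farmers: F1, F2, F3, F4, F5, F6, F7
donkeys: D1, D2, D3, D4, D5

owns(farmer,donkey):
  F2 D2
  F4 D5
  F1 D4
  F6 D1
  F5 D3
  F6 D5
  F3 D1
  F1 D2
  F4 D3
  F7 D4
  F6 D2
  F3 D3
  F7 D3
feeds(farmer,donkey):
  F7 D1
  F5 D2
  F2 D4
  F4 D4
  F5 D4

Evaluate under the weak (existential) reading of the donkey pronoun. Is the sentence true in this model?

True

"it" takes "a donkey" as antecedent — a donkey pronoun bound across the clause boundary.
Truth condition: for no (f,d) with owns(f,d) does feeds(f,d) hold.
Restrictor pairs — does the scope hold? (F1,D2):fails  (F1,D4):fails  (F2,D2):fails  (F3,D1):fails  (F3,D3):fails  (F4,D3):fails  (F4,D5):fails  (F5,D3):fails  (F6,D1):fails  (F6,D2):fails  (F6,D5):fails  (F7,D3):fails  (F7,D4):fails
Scope holds for no restrictor pair, so the sentence is true.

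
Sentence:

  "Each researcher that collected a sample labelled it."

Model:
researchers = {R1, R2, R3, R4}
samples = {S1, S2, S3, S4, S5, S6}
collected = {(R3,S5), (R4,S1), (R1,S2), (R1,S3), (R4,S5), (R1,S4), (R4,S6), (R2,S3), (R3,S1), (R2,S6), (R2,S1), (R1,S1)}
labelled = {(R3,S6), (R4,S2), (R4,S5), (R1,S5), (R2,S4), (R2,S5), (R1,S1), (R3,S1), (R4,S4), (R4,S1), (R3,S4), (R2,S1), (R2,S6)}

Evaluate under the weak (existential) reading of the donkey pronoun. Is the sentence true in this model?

"it" takes "a sample" as antecedent — a donkey pronoun bound across the clause boundary.
Weak reading: every researcher r with some collected-sample has at least one collected-sample s such that labelled(r,s).
Per researcher: R1:✓  R2:✓  R3:✓  R4:✓
Every researcher in the restrictor has a witness.

True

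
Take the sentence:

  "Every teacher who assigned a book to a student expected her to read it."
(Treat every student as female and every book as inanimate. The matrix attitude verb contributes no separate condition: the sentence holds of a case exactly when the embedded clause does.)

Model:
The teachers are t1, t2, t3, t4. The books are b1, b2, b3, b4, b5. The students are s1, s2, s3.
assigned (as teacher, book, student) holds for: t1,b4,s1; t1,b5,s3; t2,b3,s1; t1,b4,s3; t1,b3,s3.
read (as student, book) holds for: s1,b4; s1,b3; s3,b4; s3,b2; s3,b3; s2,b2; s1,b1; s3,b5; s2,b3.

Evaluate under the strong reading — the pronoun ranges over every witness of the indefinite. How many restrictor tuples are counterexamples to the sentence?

0

"her" takes "a student" as antecedent and "it" takes "a book"; both are donkey pronouns co-varying with the restrictor.
Strong reading: for every (t,b,s) with assigned(t,b,s), read(s,b).
Restrictor triples: (t1,b3,s3)→read(s3,b3) ✓  (t1,b4,s1)→read(s1,b4) ✓  (t1,b4,s3)→read(s3,b4) ✓  (t1,b5,s3)→read(s3,b5) ✓  (t2,b3,s1)→read(s1,b3) ✓
Counterexamples (restrictor triples failing the scope): 0.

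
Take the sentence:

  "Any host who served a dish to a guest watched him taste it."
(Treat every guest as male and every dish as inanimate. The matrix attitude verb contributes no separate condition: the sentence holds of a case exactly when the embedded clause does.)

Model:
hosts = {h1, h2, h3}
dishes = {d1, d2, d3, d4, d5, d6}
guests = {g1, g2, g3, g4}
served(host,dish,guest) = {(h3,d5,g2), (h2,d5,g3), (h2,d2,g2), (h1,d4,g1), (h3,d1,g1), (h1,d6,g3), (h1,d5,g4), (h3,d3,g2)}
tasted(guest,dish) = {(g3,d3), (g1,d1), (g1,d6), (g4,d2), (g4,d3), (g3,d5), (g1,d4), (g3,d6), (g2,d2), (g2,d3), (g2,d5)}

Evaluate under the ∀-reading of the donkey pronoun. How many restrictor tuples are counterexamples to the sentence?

"him" takes "a guest" as antecedent and "it" takes "a dish"; both are donkey pronouns co-varying with the restrictor.
Strong reading: for every (h,d,g) with served(h,d,g), tasted(g,d).
Restrictor triples: (h1,d4,g1)→tasted(g1,d4) ✓  (h1,d5,g4)→tasted(g4,d5) ✗  (h1,d6,g3)→tasted(g3,d6) ✓  (h2,d2,g2)→tasted(g2,d2) ✓  (h2,d5,g3)→tasted(g3,d5) ✓  (h3,d1,g1)→tasted(g1,d1) ✓  (h3,d3,g2)→tasted(g2,d3) ✓  (h3,d5,g2)→tasted(g2,d5) ✓
Counterexamples (restrictor triples failing the scope): 1.

1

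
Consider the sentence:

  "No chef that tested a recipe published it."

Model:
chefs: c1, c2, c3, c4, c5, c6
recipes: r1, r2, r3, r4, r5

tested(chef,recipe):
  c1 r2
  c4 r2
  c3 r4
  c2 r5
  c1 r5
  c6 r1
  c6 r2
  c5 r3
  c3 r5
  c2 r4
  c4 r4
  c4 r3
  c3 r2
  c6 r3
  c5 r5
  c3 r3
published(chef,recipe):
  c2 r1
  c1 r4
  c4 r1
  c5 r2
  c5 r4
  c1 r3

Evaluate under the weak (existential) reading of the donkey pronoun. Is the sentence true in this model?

True

"it" takes "a recipe" as antecedent — a donkey pronoun bound across the clause boundary.
Truth condition: for no (c,r) with tested(c,r) does published(c,r) hold.
Restrictor pairs — does the scope hold? (c1,r2):fails  (c1,r5):fails  (c2,r4):fails  (c2,r5):fails  (c3,r2):fails  (c3,r3):fails  (c3,r4):fails  (c3,r5):fails  (c4,r2):fails  (c4,r3):fails  (c4,r4):fails  (c5,r3):fails  (c5,r5):fails  (c6,r1):fails  (c6,r2):fails  (c6,r3):fails
Scope holds for no restrictor pair, so the sentence is true.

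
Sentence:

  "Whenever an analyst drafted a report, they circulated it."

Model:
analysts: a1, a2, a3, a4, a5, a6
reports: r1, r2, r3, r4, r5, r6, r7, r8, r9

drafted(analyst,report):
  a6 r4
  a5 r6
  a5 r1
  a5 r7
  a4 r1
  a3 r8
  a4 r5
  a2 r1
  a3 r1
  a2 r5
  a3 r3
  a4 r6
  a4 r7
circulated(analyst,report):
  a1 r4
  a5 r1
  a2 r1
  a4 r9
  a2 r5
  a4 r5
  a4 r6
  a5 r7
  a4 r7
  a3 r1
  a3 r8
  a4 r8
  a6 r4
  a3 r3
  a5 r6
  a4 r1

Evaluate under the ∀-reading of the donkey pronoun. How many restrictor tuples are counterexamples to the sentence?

0

"it" takes "a report" as antecedent — a donkey pronoun bound across the clause boundary.
Strong reading: for every (a,r) with drafted(a,r), circulated(a,r).
Restrictor pairs: (a2,r1) ✓  (a2,r5) ✓  (a3,r1) ✓  (a3,r3) ✓  (a3,r8) ✓  (a4,r1) ✓  (a4,r5) ✓  (a4,r6) ✓  (a4,r7) ✓  (a5,r1) ✓  (a5,r6) ✓  (a5,r7) ✓  (a6,r4) ✓
Counterexamples (restrictor pairs failing the scope): 0.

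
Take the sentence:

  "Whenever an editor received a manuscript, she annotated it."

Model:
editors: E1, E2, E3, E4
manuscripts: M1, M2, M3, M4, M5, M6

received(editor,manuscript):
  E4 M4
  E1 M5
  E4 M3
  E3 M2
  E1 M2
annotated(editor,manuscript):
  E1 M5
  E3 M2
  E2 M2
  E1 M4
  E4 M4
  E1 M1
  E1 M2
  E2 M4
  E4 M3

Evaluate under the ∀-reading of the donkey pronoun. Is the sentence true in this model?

True

"it" takes "a manuscript" as antecedent — a donkey pronoun bound across the clause boundary.
Strong reading: for every (e,m) with received(e,m), annotated(e,m).
Restrictor pairs: (E1,M2) ✓  (E1,M5) ✓  (E3,M2) ✓  (E4,M3) ✓  (E4,M4) ✓
Every restrictor pair satisfies the scope.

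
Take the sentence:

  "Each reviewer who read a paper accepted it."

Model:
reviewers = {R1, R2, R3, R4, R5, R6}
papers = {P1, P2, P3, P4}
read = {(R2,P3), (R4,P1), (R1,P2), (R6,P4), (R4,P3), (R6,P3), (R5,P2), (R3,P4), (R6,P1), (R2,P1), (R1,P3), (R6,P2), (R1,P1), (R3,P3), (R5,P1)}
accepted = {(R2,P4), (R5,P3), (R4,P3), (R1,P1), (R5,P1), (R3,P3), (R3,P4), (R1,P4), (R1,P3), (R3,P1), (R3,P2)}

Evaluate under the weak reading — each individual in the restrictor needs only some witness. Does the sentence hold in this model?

"it" takes "a paper" as antecedent — a donkey pronoun bound across the clause boundary.
Weak reading: every reviewer r with some read-paper has at least one read-paper p such that accepted(r,p).
Per reviewer: R1:✓  R2:✗  R3:✓  R4:✓  R5:✓  R6:✗
R2 has no witness among its read-papers.

False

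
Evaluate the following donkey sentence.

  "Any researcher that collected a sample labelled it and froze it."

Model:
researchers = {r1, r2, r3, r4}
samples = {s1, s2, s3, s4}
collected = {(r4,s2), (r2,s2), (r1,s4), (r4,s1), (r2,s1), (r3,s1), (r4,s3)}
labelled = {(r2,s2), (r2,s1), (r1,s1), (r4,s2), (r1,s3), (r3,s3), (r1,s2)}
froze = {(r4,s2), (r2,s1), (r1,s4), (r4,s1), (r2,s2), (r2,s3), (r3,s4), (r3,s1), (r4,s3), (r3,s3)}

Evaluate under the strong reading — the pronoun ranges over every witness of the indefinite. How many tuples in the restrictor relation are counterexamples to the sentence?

"it" takes "a sample" as antecedent — a donkey pronoun bound across the clause boundary.
Strong reading: for every (r,s) with collected(r,s), labelled(r,s) ∧ froze(r,s).
Restrictor pairs: (r1,s4) ✗  (r2,s1) ✓  (r2,s2) ✓  (r3,s1) ✗  (r4,s1) ✗  (r4,s2) ✓  (r4,s3) ✗
Counterexamples (restrictor pairs failing the scope): 4.

4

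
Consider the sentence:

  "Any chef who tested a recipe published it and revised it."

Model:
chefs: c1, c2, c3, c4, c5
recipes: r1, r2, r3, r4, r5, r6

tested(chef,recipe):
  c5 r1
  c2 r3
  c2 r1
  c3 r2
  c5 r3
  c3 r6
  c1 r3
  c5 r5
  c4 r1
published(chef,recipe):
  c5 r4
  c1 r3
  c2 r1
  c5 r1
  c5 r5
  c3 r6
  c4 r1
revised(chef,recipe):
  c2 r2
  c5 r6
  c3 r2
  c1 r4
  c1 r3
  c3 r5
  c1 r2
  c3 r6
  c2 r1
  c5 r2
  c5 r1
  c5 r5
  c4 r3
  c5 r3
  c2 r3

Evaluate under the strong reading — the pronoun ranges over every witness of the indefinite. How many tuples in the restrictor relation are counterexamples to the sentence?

"it" takes "a recipe" as antecedent — a donkey pronoun bound across the clause boundary.
Strong reading: for every (c,r) with tested(c,r), published(c,r) ∧ revised(c,r).
Restrictor pairs: (c1,r3) ✓  (c2,r1) ✓  (c2,r3) ✗  (c3,r2) ✗  (c3,r6) ✓  (c4,r1) ✗  (c5,r1) ✓  (c5,r3) ✗  (c5,r5) ✓
Counterexamples (restrictor pairs failing the scope): 4.

4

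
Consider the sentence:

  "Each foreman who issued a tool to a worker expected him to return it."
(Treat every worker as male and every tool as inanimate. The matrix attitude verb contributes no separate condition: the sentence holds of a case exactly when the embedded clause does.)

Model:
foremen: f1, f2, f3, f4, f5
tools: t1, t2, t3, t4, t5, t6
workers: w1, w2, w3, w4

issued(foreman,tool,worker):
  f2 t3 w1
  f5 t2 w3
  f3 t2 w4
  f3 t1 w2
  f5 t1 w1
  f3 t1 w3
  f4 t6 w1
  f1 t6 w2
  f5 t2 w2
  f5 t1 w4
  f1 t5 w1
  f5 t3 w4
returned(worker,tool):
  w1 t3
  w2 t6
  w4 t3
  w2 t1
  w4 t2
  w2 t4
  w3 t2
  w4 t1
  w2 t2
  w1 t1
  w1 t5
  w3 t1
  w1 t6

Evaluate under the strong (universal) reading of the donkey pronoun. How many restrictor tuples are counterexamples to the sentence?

0

"him" takes "a worker" as antecedent and "it" takes "a tool"; both are donkey pronouns co-varying with the restrictor.
Strong reading: for every (f,t,w) with issued(f,t,w), returned(w,t).
Restrictor triples: (f1,t5,w1)→returned(w1,t5) ✓  (f1,t6,w2)→returned(w2,t6) ✓  (f2,t3,w1)→returned(w1,t3) ✓  (f3,t1,w2)→returned(w2,t1) ✓  (f3,t1,w3)→returned(w3,t1) ✓  (f3,t2,w4)→returned(w4,t2) ✓  (f4,t6,w1)→returned(w1,t6) ✓  (f5,t1,w1)→returned(w1,t1) ✓  (f5,t1,w4)→returned(w4,t1) ✓  (f5,t2,w2)→returned(w2,t2) ✓  (f5,t2,w3)→returned(w3,t2) ✓  (f5,t3,w4)→returned(w4,t3) ✓
Counterexamples (restrictor triples failing the scope): 0.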